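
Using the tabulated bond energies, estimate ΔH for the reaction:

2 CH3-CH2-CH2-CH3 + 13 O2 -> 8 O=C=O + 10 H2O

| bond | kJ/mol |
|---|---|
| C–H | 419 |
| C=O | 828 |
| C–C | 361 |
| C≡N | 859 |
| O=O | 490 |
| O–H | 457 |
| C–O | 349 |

ΔH ≈ −5472 kJ

Bonds broken (reactants):
  C–C: 6 × 361 = 2166
  C–H: 20 × 419 = 8380
  O=O: 13 × 490 = 6370
  Σ(broken) = 16916 kJ
Bonds formed (products):
  C=O: 16 × 828 = 13248
  O–H: 20 × 457 = 9140
  Σ(formed) = 22388 kJ
ΔH = Σ(broken) − Σ(formed) = 16916 − 22388 = −5472 kJ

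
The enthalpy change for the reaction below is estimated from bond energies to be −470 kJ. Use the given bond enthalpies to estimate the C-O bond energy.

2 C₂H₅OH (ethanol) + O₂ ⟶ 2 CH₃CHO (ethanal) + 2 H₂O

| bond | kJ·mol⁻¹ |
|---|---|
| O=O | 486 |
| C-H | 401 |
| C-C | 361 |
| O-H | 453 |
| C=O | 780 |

Let D be the C-O bond energy.
Σ(broken) = 2×361 + 10×401 + 2×D + 2×453 + 1×486 = 6124 + 2D
Σ(formed) = 2×361 + 8×401 + 2×780 + 4×453 = 7302
ΔH = Σ(broken) − Σ(formed) = (6124 + 2D) − (7302) = −1178 + 2D
Setting this equal to −470 kJ gives 2D = 708, so D = 354 kJ/mol.

D(C-O) ≈ 354 kJ/mol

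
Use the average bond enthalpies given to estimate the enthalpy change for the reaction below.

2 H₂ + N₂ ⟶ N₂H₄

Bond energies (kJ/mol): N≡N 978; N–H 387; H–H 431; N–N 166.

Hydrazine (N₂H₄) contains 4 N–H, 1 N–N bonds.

Bonds broken (reactants):
  H–H: 2 × 431 = 862
  N≡N: 1 × 978 = 978
  Σ(broken) = 1840 kJ
Bonds formed (products):
  N–H: 4 × 387 = 1548
  N–N: 1 × 166 = 166
  Σ(formed) = 1714 kJ
ΔH = Σ(broken) − Σ(formed) = 1840 − 1714 = +126 kJ

ΔH ≈ +126 kJ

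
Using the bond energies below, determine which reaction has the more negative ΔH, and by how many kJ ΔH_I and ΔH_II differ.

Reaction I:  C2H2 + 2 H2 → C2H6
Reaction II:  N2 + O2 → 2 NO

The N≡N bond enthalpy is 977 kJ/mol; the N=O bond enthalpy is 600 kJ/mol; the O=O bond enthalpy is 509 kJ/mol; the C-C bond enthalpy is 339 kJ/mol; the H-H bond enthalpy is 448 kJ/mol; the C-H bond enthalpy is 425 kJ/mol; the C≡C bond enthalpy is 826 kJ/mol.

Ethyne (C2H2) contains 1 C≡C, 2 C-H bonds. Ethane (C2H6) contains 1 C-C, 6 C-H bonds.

Reaction I:
  Bonds broken (reactants):
    C≡C: 1 × 826 = 826
    C-H: 2 × 425 = 850
    H-H: 2 × 448 = 896
    Σ(broken) = 2572 kJ
  Bonds formed (products):
    C-C: 1 × 339 = 339
    C-H: 6 × 425 = 2550
    Σ(formed) = 2889 kJ
  ΔH_I = 2572 − 2889 = −317 kJ
Reaction II:
  Bonds broken (reactants):
    N≡N: 1 × 977 = 977
    O=O: 1 × 509 = 509
    Σ(broken) = 1486 kJ
  Bonds formed (products):
    N=O: 2 × 600 = 1200
    Σ(formed) = 1200 kJ
  ΔH_II = 1486 − 1200 = +286 kJ
ΔH_I − ΔH_II = −603 kJ, so reaction I has the more negative ΔH; |ΔH_I − ΔH_II| = 603 kJ.

Reaction I, by 603 kJ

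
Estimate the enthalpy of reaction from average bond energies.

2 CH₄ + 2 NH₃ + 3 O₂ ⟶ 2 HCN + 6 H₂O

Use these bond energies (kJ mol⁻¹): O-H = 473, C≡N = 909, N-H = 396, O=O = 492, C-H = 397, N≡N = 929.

Bonds broken (reactants):
  C-H: 8 × 397 = 3176
  N-H: 6 × 396 = 2376
  O=O: 3 × 492 = 1476
  Σ(broken) = 7028 kJ
Bonds formed (products):
  C≡N: 2 × 909 = 1818
  C-H: 2 × 397 = 794
  O-H: 12 × 473 = 5676
  Σ(formed) = 8288 kJ
ΔH = Σ(broken) − Σ(formed) = 7028 − 8288 = −1260 kJ

ΔH ≈ −1260 kJ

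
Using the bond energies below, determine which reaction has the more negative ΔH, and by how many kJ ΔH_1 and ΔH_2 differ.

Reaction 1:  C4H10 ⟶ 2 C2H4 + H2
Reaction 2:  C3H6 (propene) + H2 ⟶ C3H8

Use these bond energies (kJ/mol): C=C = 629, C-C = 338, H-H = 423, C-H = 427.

Reaction 1:
  Bonds broken (reactants):
    C-C: 3 × 338 = 1014
    C-H: 10 × 427 = 4270
    Σ(broken) = 5284 kJ
  Bonds formed (products):
    C-H: 8 × 427 = 3416
    C=C: 2 × 629 = 1258
    H-H: 1 × 423 = 423
    Σ(formed) = 5097 kJ
  ΔH_1 = 5284 − 5097 = +187 kJ
Reaction 2:
  Bonds broken (reactants):
    C-C: 1 × 338 = 338
    C-H: 6 × 427 = 2562
    C=C: 1 × 629 = 629
    H-H: 1 × 423 = 423
    Σ(broken) = 3952 kJ
  Bonds formed (products):
    C-C: 2 × 338 = 676
    C-H: 8 × 427 = 3416
    Σ(formed) = 4092 kJ
  ΔH_2 = 3952 − 4092 = −140 kJ
ΔH_1 − ΔH_2 = +327 kJ, so reaction 2 has the more negative ΔH; |ΔH_1 − ΔH_2| = 327 kJ.

Reaction 2, by 327 kJ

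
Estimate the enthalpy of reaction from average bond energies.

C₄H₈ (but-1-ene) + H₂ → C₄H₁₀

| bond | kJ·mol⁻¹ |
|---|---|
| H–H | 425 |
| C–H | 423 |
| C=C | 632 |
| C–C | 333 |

Bonds broken (reactants):
  C–C: 2 × 333 = 666
  C–H: 8 × 423 = 3384
  C=C: 1 × 632 = 632
  H–H: 1 × 425 = 425
  Σ(broken) = 5107 kJ
Bonds formed (products):
  C–C: 3 × 333 = 999
  C–H: 10 × 423 = 4230
  Σ(formed) = 5229 kJ
ΔH = Σ(broken) − Σ(formed) = 5107 − 5229 = −122 kJ

ΔH ≈ −122 kJ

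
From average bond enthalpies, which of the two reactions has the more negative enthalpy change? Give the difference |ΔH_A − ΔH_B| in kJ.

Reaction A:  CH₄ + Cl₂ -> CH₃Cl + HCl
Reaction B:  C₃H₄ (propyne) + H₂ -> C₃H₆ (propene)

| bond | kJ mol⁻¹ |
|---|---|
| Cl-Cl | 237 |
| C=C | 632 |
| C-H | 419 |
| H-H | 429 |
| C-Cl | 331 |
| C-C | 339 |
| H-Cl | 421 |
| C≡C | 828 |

Reaction B, by 117 kJ

Reaction A:
  Bonds broken (reactants):
    C-H: 4 × 419 = 1676
    Cl-Cl: 1 × 237 = 237
    Σ(broken) = 1913 kJ
  Bonds formed (products):
    C-Cl: 1 × 331 = 331
    C-H: 3 × 419 = 1257
    H-Cl: 1 × 421 = 421
    Σ(formed) = 2009 kJ
  ΔH_A = 1913 − 2009 = −96 kJ
Reaction B:
  Bonds broken (reactants):
    C≡C: 1 × 828 = 828
    C-C: 1 × 339 = 339
    C-H: 4 × 419 = 1676
    H-H: 1 × 429 = 429
    Σ(broken) = 3272 kJ
  Bonds formed (products):
    C-C: 1 × 339 = 339
    C-H: 6 × 419 = 2514
    C=C: 1 × 632 = 632
    Σ(formed) = 3485 kJ
  ΔH_B = 3272 − 3485 = −213 kJ
ΔH_A − ΔH_B = +117 kJ, so reaction B has the more negative ΔH; |ΔH_A − ΔH_B| = 117 kJ.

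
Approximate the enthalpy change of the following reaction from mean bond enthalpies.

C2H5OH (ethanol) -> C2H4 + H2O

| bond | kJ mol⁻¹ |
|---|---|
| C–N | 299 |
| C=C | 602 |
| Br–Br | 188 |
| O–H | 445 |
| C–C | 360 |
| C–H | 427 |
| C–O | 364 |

ΔH ≈ +104 kJ

Bonds broken (reactants):
  C–C: 1 × 360 = 360
  C–H: 5 × 427 = 2135
  C–O: 1 × 364 = 364
  O–H: 1 × 445 = 445
  Σ(broken) = 3304 kJ
Bonds formed (products):
  C–H: 4 × 427 = 1708
  C=C: 1 × 602 = 602
  O–H: 2 × 445 = 890
  Σ(formed) = 3200 kJ
ΔH = Σ(broken) − Σ(formed) = 3304 − 3200 = +104 kJ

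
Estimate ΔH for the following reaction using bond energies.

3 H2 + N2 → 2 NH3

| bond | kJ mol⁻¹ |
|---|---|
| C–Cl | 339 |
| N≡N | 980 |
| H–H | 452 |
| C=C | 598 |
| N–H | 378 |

ΔH ≈ +68 kJ

Bonds broken (reactants):
  H–H: 3 × 452 = 1356
  N≡N: 1 × 980 = 980
  Σ(broken) = 2336 kJ
Bonds formed (products):
  N–H: 6 × 378 = 2268
  Σ(formed) = 2268 kJ
ΔH = Σ(broken) − Σ(formed) = 2336 − 2268 = +68 kJ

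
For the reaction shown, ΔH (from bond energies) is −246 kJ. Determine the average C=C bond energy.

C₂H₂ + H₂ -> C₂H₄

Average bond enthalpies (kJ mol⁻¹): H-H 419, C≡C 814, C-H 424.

Let D be the C=C bond energy.
Σ(broken) = 1×814 + 2×424 + 1×419 = 2081
Σ(formed) = 4×424 + 1×D = 1696 + D
ΔH = Σ(broken) − Σ(formed) = (2081) − (1696 + D) = +385 − D
Setting this equal to −246 kJ gives D = 631 kJ/mol.

D(C=C) ≈ 631 kJ/mol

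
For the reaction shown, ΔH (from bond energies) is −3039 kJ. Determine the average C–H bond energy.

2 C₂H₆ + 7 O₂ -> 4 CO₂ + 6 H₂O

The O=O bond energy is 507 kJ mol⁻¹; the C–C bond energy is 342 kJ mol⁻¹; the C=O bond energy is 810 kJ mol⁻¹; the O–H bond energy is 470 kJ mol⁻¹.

D(C–H) ≈ 404 kJ/mol

Let D be the C–H bond energy.
Σ(broken) = 2×342 + 12×D + 7×507 = 4233 + 12D
Σ(formed) = 8×810 + 12×470 = 12120
ΔH = Σ(broken) − Σ(formed) = (4233 + 12D) − (12120) = −7887 + 12D
Setting this equal to −3039 kJ gives 12D = 4848, so D = 404 kJ/mol.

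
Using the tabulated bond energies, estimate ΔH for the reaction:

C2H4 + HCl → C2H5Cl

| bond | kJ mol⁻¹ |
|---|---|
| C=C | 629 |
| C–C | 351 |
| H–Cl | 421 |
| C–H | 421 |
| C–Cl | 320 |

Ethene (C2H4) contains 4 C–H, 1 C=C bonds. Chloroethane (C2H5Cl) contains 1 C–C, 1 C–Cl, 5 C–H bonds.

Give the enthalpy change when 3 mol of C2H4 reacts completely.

Bonds broken (reactants):
  C–H: 4 × 421 = 1684
  C=C: 1 × 629 = 629
  H–Cl: 1 × 421 = 421
  Σ(broken) = 2734 kJ
Bonds formed (products):
  C–C: 1 × 351 = 351
  C–Cl: 1 × 320 = 320
  C–H: 5 × 421 = 2105
  Σ(formed) = 2776 kJ
ΔH = Σ(broken) − Σ(formed) = 2734 − 2776 = −42 kJ
For 3× the reaction as written: 3 × (−42) = −126 kJ

ΔH = −126 kJ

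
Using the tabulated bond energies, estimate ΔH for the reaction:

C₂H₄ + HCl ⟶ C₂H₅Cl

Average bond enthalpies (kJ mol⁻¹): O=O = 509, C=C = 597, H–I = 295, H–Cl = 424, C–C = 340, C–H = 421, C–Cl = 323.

ΔH ≈ −63 kJ

Bonds broken (reactants):
  C–H: 4 × 421 = 1684
  C=C: 1 × 597 = 597
  H–Cl: 1 × 424 = 424
  Σ(broken) = 2705 kJ
Bonds formed (products):
  C–C: 1 × 340 = 340
  C–Cl: 1 × 323 = 323
  C–H: 5 × 421 = 2105
  Σ(formed) = 2768 kJ
ΔH = Σ(broken) − Σ(formed) = 2705 − 2768 = −63 kJ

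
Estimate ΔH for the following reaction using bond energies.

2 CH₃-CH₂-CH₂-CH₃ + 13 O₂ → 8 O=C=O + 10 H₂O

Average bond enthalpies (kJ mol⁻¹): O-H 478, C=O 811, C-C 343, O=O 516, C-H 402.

ΔH ≈ −5730 kJ

Bonds broken (reactants):
  C-C: 6 × 343 = 2058
  C-H: 20 × 402 = 8040
  O=O: 13 × 516 = 6708
  Σ(broken) = 16806 kJ
Bonds formed (products):
  C=O: 16 × 811 = 12976
  O-H: 20 × 478 = 9560
  Σ(formed) = 22536 kJ
ΔH = Σ(broken) − Σ(formed) = 16806 − 22536 = −5730 kJ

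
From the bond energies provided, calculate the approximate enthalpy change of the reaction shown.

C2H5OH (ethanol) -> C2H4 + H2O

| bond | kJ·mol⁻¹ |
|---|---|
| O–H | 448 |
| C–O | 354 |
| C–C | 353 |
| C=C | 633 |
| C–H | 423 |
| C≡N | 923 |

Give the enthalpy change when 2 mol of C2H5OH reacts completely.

Bonds broken (reactants):
  C–C: 1 × 353 = 353
  C–H: 5 × 423 = 2115
  C–O: 1 × 354 = 354
  O–H: 1 × 448 = 448
  Σ(broken) = 3270 kJ
Bonds formed (products):
  C–H: 4 × 423 = 1692
  C=C: 1 × 633 = 633
  O–H: 2 × 448 = 896
  Σ(formed) = 3221 kJ
ΔH = Σ(broken) − Σ(formed) = 3270 − 3221 = +49 kJ
For 2× the reaction as written: 2 × (+49) = +98 kJ

ΔH = +98 kJ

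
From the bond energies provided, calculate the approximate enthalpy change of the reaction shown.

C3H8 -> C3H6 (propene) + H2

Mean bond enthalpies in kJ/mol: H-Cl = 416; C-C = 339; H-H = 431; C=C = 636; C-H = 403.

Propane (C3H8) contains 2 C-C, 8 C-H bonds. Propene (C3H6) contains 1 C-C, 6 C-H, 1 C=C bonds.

Bonds broken (reactants):
  C-C: 2 × 339 = 678
  C-H: 8 × 403 = 3224
  Σ(broken) = 3902 kJ
Bonds formed (products):
  C-C: 1 × 339 = 339
  C-H: 6 × 403 = 2418
  C=C: 1 × 636 = 636
  H-H: 1 × 431 = 431
  Σ(formed) = 3824 kJ
ΔH = Σ(broken) − Σ(formed) = 3902 − 3824 = +78 kJ

ΔH ≈ +78 kJ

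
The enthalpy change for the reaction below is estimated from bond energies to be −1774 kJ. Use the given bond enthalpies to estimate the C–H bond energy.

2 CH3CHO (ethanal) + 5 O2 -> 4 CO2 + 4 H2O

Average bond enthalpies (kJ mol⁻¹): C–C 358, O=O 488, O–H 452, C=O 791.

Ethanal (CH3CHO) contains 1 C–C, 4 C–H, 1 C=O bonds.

Let D be the C–H bond energy.
Σ(broken) = 2×358 + 8×D + 2×791 + 5×488 = 4738 + 8D
Σ(formed) = 8×791 + 8×452 = 9944
ΔH = Σ(broken) − Σ(formed) = (4738 + 8D) − (9944) = −5206 + 8D
Setting this equal to −1774 kJ gives 8D = 3432, so D = 429 kJ/mol.

D(C–H) ≈ 429 kJ/mol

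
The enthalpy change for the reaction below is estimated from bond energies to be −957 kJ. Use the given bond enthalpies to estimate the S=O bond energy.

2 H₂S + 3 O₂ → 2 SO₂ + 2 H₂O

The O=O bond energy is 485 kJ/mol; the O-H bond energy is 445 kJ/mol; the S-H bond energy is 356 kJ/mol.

D(S=O) ≈ 514 kJ/mol

Let D be the S=O bond energy.
Σ(broken) = 3×485 + 4×356 = 2879
Σ(formed) = 4×445 + 4×D = 1780 + 4D
ΔH = Σ(broken) − Σ(formed) = (2879) − (1780 + 4D) = +1099 − 4D
Setting this equal to −957 kJ gives 4D = 2056, so D = 514 kJ/mol.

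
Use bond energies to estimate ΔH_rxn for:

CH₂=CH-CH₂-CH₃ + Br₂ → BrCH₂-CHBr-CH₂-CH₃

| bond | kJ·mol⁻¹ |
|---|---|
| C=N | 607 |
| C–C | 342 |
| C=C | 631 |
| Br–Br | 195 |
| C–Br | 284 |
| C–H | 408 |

Bonds broken (reactants):
  Br–Br: 1 × 195 = 195
  C–C: 2 × 342 = 684
  C–H: 8 × 408 = 3264
  C=C: 1 × 631 = 631
  Σ(broken) = 4774 kJ
Bonds formed (products):
  C–Br: 2 × 284 = 568
  C–C: 3 × 342 = 1026
  C–H: 8 × 408 = 3264
  Σ(formed) = 4858 kJ
ΔH = Σ(broken) − Σ(formed) = 4774 − 4858 = −84 kJ

ΔH ≈ −84 kJ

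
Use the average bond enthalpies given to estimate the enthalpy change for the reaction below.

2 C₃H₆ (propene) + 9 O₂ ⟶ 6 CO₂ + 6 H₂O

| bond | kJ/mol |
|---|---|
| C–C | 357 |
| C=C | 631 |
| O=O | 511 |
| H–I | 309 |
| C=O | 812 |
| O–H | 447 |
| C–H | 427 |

Bonds broken (reactants):
  C–C: 2 × 357 = 714
  C–H: 12 × 427 = 5124
  C=C: 2 × 631 = 1262
  O=O: 9 × 511 = 4599
  Σ(broken) = 11699 kJ
Bonds formed (products):
  C=O: 12 × 812 = 9744
  O–H: 12 × 447 = 5364
  Σ(formed) = 15108 kJ
ΔH = Σ(broken) − Σ(formed) = 11699 − 15108 = −3409 kJ

ΔH ≈ −3409 kJ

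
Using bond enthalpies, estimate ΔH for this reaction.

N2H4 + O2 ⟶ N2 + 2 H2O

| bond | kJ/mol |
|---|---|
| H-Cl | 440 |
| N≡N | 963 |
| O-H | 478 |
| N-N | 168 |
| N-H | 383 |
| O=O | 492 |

ΔH ≈ −683 kJ

Bonds broken (reactants):
  N-H: 4 × 383 = 1532
  N-N: 1 × 168 = 168
  O=O: 1 × 492 = 492
  Σ(broken) = 2192 kJ
Bonds formed (products):
  N≡N: 1 × 963 = 963
  O-H: 4 × 478 = 1912
  Σ(formed) = 2875 kJ
ΔH = Σ(broken) − Σ(formed) = 2192 − 2875 = −683 kJ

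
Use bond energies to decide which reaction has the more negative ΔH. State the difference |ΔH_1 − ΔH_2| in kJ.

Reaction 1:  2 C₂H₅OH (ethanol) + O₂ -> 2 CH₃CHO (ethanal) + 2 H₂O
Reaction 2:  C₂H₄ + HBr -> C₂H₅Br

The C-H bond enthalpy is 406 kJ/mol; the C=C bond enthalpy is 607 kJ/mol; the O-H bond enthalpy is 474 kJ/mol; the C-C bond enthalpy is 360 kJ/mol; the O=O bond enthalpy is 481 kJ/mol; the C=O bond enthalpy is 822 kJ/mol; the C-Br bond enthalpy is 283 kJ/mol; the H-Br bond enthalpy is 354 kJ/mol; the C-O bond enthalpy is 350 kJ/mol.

Reaction 1, by 511 kJ

Reaction 1:
  Bonds broken (reactants):
    C-C: 2 × 360 = 720
    C-H: 10 × 406 = 4060
    C-O: 2 × 350 = 700
    O-H: 2 × 474 = 948
    O=O: 1 × 481 = 481
    Σ(broken) = 6909 kJ
  Bonds formed (products):
    C-C: 2 × 360 = 720
    C-H: 8 × 406 = 3248
    C=O: 2 × 822 = 1644
    O-H: 4 × 474 = 1896
    Σ(formed) = 7508 kJ
  ΔH_1 = 6909 − 7508 = −599 kJ
Reaction 2:
  Bonds broken (reactants):
    C-H: 4 × 406 = 1624
    C=C: 1 × 607 = 607
    H-Br: 1 × 354 = 354
    Σ(broken) = 2585 kJ
  Bonds formed (products):
    C-Br: 1 × 283 = 283
    C-C: 1 × 360 = 360
    C-H: 5 × 406 = 2030
    Σ(formed) = 2673 kJ
  ΔH_2 = 2585 − 2673 = −88 kJ
ΔH_1 − ΔH_2 = −511 kJ, so reaction 1 has the more negative ΔH; |ΔH_1 − ΔH_2| = 511 kJ.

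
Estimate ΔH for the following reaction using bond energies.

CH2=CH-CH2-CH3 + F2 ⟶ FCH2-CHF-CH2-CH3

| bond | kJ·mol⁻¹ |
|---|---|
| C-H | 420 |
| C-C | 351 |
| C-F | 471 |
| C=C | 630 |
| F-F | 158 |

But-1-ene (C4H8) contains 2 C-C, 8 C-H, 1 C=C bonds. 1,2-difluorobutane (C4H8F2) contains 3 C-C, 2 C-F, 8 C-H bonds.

ΔH ≈ −505 kJ

Bonds broken (reactants):
  C-C: 2 × 351 = 702
  C-H: 8 × 420 = 3360
  C=C: 1 × 630 = 630
  F-F: 1 × 158 = 158
  Σ(broken) = 4850 kJ
Bonds formed (products):
  C-C: 3 × 351 = 1053
  C-F: 2 × 471 = 942
  C-H: 8 × 420 = 3360
  Σ(formed) = 5355 kJ
ΔH = Σ(broken) − Σ(formed) = 4850 − 5355 = −505 kJ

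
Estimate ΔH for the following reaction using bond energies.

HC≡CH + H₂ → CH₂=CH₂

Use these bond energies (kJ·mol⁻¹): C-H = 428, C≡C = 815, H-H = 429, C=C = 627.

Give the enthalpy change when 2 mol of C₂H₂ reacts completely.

ΔH = −478 kJ

Bonds broken (reactants):
  C≡C: 1 × 815 = 815
  C-H: 2 × 428 = 856
  H-H: 1 × 429 = 429
  Σ(broken) = 2100 kJ
Bonds formed (products):
  C-H: 4 × 428 = 1712
  C=C: 1 × 627 = 627
  Σ(formed) = 2339 kJ
ΔH = Σ(broken) − Σ(formed) = 2100 − 2339 = −239 kJ
For 2× the reaction as written: 2 × (−239) = −478 kJ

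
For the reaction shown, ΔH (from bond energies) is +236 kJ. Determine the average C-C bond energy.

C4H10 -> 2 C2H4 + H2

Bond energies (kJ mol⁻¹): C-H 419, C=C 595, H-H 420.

D(C-C) ≈ 336 kJ/mol

Let D be the C-C bond energy.
Σ(broken) = 3×D + 10×419 = 4190 + 3D
Σ(formed) = 8×419 + 2×595 + 1×420 = 4962
ΔH = Σ(broken) − Σ(formed) = (4190 + 3D) − (4962) = −772 + 3D
Setting this equal to +236 kJ gives 3D = 1008, so D = 336 kJ/mol.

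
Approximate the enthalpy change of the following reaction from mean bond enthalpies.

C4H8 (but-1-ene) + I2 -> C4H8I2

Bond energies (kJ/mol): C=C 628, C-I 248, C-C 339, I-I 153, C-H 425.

Bonds broken (reactants):
  C-C: 2 × 339 = 678
  C-H: 8 × 425 = 3400
  C=C: 1 × 628 = 628
  I-I: 1 × 153 = 153
  Σ(broken) = 4859 kJ
Bonds formed (products):
  C-C: 3 × 339 = 1017
  C-H: 8 × 425 = 3400
  C-I: 2 × 248 = 496
  Σ(formed) = 4913 kJ
ΔH = Σ(broken) − Σ(formed) = 4859 − 4913 = −54 kJ

ΔH ≈ −54 kJ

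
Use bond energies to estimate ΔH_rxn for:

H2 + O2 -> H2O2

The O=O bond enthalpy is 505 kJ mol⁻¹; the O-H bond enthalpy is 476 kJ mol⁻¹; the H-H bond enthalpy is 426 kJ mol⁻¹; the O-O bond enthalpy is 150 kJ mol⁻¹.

Bonds broken (reactants):
  H-H: 1 × 426 = 426
  O=O: 1 × 505 = 505
  Σ(broken) = 931 kJ
Bonds formed (products):
  O-H: 2 × 476 = 952
  O-O: 1 × 150 = 150
  Σ(formed) = 1102 kJ
ΔH = Σ(broken) − Σ(formed) = 931 − 1102 = −171 kJ

ΔH ≈ −171 kJ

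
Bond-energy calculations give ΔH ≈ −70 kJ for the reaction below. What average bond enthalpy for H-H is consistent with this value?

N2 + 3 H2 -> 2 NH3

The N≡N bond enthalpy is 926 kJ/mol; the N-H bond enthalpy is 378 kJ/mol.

D(H-H) ≈ 424 kJ/mol

Let D be the H-H bond energy.
Σ(broken) = 3×D + 1×926 = 926 + 3D
Σ(formed) = 6×378 = 2268
ΔH = Σ(broken) − Σ(formed) = (926 + 3D) − (2268) = −1342 + 3D
Setting this equal to −70 kJ gives 3D = 1272, so D = 424 kJ/mol.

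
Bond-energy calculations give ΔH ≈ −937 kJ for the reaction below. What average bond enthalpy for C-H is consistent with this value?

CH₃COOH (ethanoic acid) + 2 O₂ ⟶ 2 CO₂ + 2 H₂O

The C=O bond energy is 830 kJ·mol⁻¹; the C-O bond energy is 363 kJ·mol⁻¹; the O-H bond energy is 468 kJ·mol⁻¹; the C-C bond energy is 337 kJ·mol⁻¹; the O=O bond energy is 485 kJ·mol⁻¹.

D(C-H) ≈ 429 kJ/mol

Let D be the C-H bond energy.
Σ(broken) = 1×337 + 3×D + 1×363 + 1×830 + 1×468 + 2×485 = 2968 + 3D
Σ(formed) = 4×830 + 4×468 = 5192
ΔH = Σ(broken) − Σ(formed) = (2968 + 3D) − (5192) = −2224 + 3D
Setting this equal to −937 kJ gives 3D = 1287, so D = 429 kJ/mol.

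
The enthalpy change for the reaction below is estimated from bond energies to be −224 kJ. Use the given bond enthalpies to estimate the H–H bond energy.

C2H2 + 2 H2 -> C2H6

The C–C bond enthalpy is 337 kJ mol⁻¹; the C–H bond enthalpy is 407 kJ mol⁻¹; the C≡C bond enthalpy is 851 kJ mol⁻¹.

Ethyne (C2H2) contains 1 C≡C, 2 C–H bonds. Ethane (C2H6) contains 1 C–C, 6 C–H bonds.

D(H–H) ≈ 445 kJ/mol

Let D be the H–H bond energy.
Σ(broken) = 1×851 + 2×407 + 2×D = 1665 + 2D
Σ(formed) = 1×337 + 6×407 = 2779
ΔH = Σ(broken) − Σ(formed) = (1665 + 2D) − (2779) = −1114 + 2D
Setting this equal to −224 kJ gives 2D = 890, so D = 445 kJ/mol.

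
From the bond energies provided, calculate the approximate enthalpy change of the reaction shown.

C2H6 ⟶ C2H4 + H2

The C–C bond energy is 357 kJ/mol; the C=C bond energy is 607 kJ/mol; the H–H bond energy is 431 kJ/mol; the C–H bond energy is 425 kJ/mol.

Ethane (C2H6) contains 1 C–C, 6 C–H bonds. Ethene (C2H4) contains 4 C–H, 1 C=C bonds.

Bonds broken (reactants):
  C–C: 1 × 357 = 357
  C–H: 6 × 425 = 2550
  Σ(broken) = 2907 kJ
Bonds formed (products):
  C–H: 4 × 425 = 1700
  C=C: 1 × 607 = 607
  H–H: 1 × 431 = 431
  Σ(formed) = 2738 kJ
ΔH = Σ(broken) − Σ(formed) = 2907 − 2738 = +169 kJ

ΔH ≈ +169 kJ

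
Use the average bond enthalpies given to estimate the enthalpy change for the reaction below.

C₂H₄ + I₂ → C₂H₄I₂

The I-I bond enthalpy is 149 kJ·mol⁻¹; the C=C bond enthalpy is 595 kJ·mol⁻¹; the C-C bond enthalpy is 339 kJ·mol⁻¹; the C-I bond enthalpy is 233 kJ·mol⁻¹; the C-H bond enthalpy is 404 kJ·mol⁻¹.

Bonds broken (reactants):
  C-H: 4 × 404 = 1616
  C=C: 1 × 595 = 595
  I-I: 1 × 149 = 149
  Σ(broken) = 2360 kJ
Bonds formed (products):
  C-C: 1 × 339 = 339
  C-H: 4 × 404 = 1616
  C-I: 2 × 233 = 466
  Σ(formed) = 2421 kJ
ΔH = Σ(broken) − Σ(formed) = 2360 − 2421 = −61 kJ

ΔH ≈ −61 kJ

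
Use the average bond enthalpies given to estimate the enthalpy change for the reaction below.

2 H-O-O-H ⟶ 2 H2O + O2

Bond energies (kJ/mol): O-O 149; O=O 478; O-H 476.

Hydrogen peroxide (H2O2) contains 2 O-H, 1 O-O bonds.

ΔH ≈ −180 kJ

Bonds broken (reactants):
  O-H: 4 × 476 = 1904
  O-O: 2 × 149 = 298
  Σ(broken) = 2202 kJ
Bonds formed (products):
  O-H: 4 × 476 = 1904
  O=O: 1 × 478 = 478
  Σ(formed) = 2382 kJ
ΔH = Σ(broken) − Σ(formed) = 2202 − 2382 = −180 kJ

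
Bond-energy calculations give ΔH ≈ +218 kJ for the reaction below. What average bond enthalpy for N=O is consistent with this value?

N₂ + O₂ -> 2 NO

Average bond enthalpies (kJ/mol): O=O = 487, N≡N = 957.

D(N=O) ≈ 613 kJ/mol

Let D be the N=O bond energy.
Σ(broken) = 1×957 + 1×487 = 1444
Σ(formed) = 2×D = 2D
ΔH = Σ(broken) − Σ(formed) = (1444) − (2D) = +1444 − 2D
Setting this equal to +218 kJ gives 2D = 1226, so D = 613 kJ/mol.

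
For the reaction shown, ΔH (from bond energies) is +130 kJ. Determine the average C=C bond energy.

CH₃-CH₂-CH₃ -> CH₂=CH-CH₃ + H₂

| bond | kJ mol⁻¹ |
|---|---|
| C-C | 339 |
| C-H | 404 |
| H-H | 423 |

Let D be the C=C bond energy.
Σ(broken) = 2×339 + 8×404 = 3910
Σ(formed) = 1×339 + 6×404 + 1×D + 1×423 = 3186 + D
ΔH = Σ(broken) − Σ(formed) = (3910) − (3186 + D) = +724 − D
Setting this equal to +130 kJ gives D = 594 kJ/mol.

D(C=C) ≈ 594 kJ/mol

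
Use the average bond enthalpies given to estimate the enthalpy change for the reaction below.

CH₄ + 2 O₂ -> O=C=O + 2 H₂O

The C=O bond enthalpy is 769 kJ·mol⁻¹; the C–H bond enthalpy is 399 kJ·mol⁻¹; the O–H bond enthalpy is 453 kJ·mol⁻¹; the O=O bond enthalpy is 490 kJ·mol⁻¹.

ΔH ≈ −774 kJ

Bonds broken (reactants):
  C–H: 4 × 399 = 1596
  O=O: 2 × 490 = 980
  Σ(broken) = 2576 kJ
Bonds formed (products):
  C=O: 2 × 769 = 1538
  O–H: 4 × 453 = 1812
  Σ(formed) = 3350 kJ
ΔH = Σ(broken) − Σ(formed) = 2576 − 3350 = −774 kJ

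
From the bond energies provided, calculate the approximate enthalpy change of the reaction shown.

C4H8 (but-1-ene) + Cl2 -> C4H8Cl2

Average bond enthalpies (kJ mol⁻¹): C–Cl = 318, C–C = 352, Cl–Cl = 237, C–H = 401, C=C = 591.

Bonds broken (reactants):
  C–C: 2 × 352 = 704
  C–H: 8 × 401 = 3208
  C=C: 1 × 591 = 591
  Cl–Cl: 1 × 237 = 237
  Σ(broken) = 4740 kJ
Bonds formed (products):
  C–C: 3 × 352 = 1056
  C–Cl: 2 × 318 = 636
  C–H: 8 × 401 = 3208
  Σ(formed) = 4900 kJ
ΔH = Σ(broken) − Σ(formed) = 4740 − 4900 = −160 kJ

ΔH ≈ −160 kJ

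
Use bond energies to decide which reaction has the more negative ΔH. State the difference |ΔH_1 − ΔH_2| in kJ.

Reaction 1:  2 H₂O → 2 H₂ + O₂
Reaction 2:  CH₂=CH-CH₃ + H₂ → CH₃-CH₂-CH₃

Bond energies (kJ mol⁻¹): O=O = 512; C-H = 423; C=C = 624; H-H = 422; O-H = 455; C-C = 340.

Reaction 2, by 604 kJ

Reaction 1:
  Bonds broken (reactants):
    O-H: 4 × 455 = 1820
    Σ(broken) = 1820 kJ
  Bonds formed (products):
    H-H: 2 × 422 = 844
    O=O: 1 × 512 = 512
    Σ(formed) = 1356 kJ
  ΔH_1 = 1820 − 1356 = +464 kJ
Reaction 2:
  Bonds broken (reactants):
    C-C: 1 × 340 = 340
    C-H: 6 × 423 = 2538
    C=C: 1 × 624 = 624
    H-H: 1 × 422 = 422
    Σ(broken) = 3924 kJ
  Bonds formed (products):
    C-C: 2 × 340 = 680
    C-H: 8 × 423 = 3384
    Σ(formed) = 4064 kJ
  ΔH_2 = 3924 − 4064 = −140 kJ
ΔH_1 − ΔH_2 = +604 kJ, so reaction 2 has the more negative ΔH; |ΔH_1 − ΔH_2| = 604 kJ.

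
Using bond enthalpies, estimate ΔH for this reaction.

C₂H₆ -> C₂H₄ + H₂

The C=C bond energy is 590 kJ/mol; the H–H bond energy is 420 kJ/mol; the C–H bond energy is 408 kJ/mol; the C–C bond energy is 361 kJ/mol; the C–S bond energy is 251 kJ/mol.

Bonds broken (reactants):
  C–C: 1 × 361 = 361
  C–H: 6 × 408 = 2448
  Σ(broken) = 2809 kJ
Bonds formed (products):
  C–H: 4 × 408 = 1632
  C=C: 1 × 590 = 590
  H–H: 1 × 420 = 420
  Σ(formed) = 2642 kJ
ΔH = Σ(broken) − Σ(formed) = 2809 − 2642 = +167 kJ

ΔH ≈ +167 kJ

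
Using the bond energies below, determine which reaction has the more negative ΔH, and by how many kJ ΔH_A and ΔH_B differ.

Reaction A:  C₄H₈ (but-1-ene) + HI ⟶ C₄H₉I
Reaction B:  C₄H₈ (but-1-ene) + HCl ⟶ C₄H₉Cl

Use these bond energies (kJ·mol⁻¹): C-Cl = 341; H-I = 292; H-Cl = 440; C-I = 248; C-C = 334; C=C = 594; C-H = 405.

Reaction A:
  Bonds broken (reactants):
    C-C: 2 × 334 = 668
    C-H: 8 × 405 = 3240
    C=C: 1 × 594 = 594
    H-I: 1 × 292 = 292
    Σ(broken) = 4794 kJ
  Bonds formed (products):
    C-C: 3 × 334 = 1002
    C-H: 9 × 405 = 3645
    C-I: 1 × 248 = 248
    Σ(formed) = 4895 kJ
  ΔH_A = 4794 − 4895 = −101 kJ
Reaction B:
  Bonds broken (reactants):
    C-C: 2 × 334 = 668
    C-H: 8 × 405 = 3240
    C=C: 1 × 594 = 594
    H-Cl: 1 × 440 = 440
    Σ(broken) = 4942 kJ
  Bonds formed (products):
    C-C: 3 × 334 = 1002
    C-Cl: 1 × 341 = 341
    C-H: 9 × 405 = 3645
    Σ(formed) = 4988 kJ
  ΔH_B = 4942 − 4988 = −46 kJ
ΔH_A − ΔH_B = −55 kJ, so reaction A has the more negative ΔH; |ΔH_A − ΔH_B| = 55 kJ.

Reaction A, by 55 kJ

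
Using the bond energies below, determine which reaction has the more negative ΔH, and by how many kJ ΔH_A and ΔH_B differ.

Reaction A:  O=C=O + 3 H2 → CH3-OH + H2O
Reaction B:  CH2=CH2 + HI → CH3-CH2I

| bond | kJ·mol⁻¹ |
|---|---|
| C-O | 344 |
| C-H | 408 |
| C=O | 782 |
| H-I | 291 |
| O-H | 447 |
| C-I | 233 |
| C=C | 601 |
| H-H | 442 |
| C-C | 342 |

Reaction A:
  Bonds broken (reactants):
    C=O: 2 × 782 = 1564
    H-H: 3 × 442 = 1326
    Σ(broken) = 2890 kJ
  Bonds formed (products):
    C-H: 3 × 408 = 1224
    C-O: 1 × 344 = 344
    O-H: 3 × 447 = 1341
    Σ(formed) = 2909 kJ
  ΔH_A = 2890 − 2909 = −19 kJ
Reaction B:
  Bonds broken (reactants):
    C-H: 4 × 408 = 1632
    C=C: 1 × 601 = 601
    H-I: 1 × 291 = 291
    Σ(broken) = 2524 kJ
  Bonds formed (products):
    C-C: 1 × 342 = 342
    C-H: 5 × 408 = 2040
    C-I: 1 × 233 = 233
    Σ(formed) = 2615 kJ
  ΔH_B = 2524 − 2615 = −91 kJ
ΔH_A − ΔH_B = +72 kJ, so reaction B has the more negative ΔH; |ΔH_A − ΔH_B| = 72 kJ.

Reaction B, by 72 kJ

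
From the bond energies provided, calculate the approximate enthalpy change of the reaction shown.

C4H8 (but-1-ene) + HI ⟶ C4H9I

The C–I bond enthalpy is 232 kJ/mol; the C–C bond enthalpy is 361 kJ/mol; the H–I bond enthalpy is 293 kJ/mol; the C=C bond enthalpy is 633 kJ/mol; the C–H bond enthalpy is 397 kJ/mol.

Bonds broken (reactants):
  C–C: 2 × 361 = 722
  C–H: 8 × 397 = 3176
  C=C: 1 × 633 = 633
  H–I: 1 × 293 = 293
  Σ(broken) = 4824 kJ
Bonds formed (products):
  C–C: 3 × 361 = 1083
  C–H: 9 × 397 = 3573
  C–I: 1 × 232 = 232
  Σ(formed) = 4888 kJ
ΔH = Σ(broken) − Σ(formed) = 4824 − 4888 = −64 kJ

ΔH ≈ −64 kJ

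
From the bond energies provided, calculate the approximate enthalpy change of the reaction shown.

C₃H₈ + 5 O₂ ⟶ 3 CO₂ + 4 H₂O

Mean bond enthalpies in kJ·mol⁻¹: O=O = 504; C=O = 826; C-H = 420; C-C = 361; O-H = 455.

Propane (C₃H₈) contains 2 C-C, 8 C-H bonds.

Bonds broken (reactants):
  C-C: 2 × 361 = 722
  C-H: 8 × 420 = 3360
  O=O: 5 × 504 = 2520
  Σ(broken) = 6602 kJ
Bonds formed (products):
  C=O: 6 × 826 = 4956
  O-H: 8 × 455 = 3640
  Σ(formed) = 8596 kJ
ΔH = Σ(broken) − Σ(formed) = 6602 − 8596 = −1994 kJ

ΔH ≈ −1994 kJ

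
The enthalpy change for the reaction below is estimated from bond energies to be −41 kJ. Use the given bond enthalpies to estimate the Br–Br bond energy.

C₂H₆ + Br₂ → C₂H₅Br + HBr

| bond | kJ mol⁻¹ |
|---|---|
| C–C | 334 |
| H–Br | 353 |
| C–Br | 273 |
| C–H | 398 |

D(Br–Br) ≈ 187 kJ/mol

Let D be the Br–Br bond energy.
Σ(broken) = 1×D + 1×334 + 6×398 = 2722 + D
Σ(formed) = 1×273 + 1×334 + 5×398 + 1×353 = 2950
ΔH = Σ(broken) − Σ(formed) = (2722 + D) − (2950) = −228 + D
Setting this equal to −41 kJ gives D = 187 kJ/mol.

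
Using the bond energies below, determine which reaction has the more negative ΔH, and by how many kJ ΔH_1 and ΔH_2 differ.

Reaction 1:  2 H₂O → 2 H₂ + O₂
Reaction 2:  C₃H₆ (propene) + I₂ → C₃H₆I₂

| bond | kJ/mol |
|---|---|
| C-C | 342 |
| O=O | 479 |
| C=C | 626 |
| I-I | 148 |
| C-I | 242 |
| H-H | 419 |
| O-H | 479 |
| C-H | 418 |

Reaction 1:
  Bonds broken (reactants):
    O-H: 4 × 479 = 1916
    Σ(broken) = 1916 kJ
  Bonds formed (products):
    H-H: 2 × 419 = 838
    O=O: 1 × 479 = 479
    Σ(formed) = 1317 kJ
  ΔH_1 = 1916 − 1317 = +599 kJ
Reaction 2:
  Bonds broken (reactants):
    C-C: 1 × 342 = 342
    C-H: 6 × 418 = 2508
    C=C: 1 × 626 = 626
    I-I: 1 × 148 = 148
    Σ(broken) = 3624 kJ
  Bonds formed (products):
    C-C: 2 × 342 = 684
    C-H: 6 × 418 = 2508
    C-I: 2 × 242 = 484
    Σ(formed) = 3676 kJ
  ΔH_2 = 3624 − 3676 = −52 kJ
ΔH_1 − ΔH_2 = +651 kJ, so reaction 2 has the more negative ΔH; |ΔH_1 − ΔH_2| = 651 kJ.

Reaction 2, by 651 kJ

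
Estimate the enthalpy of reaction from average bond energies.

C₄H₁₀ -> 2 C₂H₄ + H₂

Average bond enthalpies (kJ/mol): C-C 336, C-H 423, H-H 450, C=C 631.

Bonds broken (reactants):
  C-C: 3 × 336 = 1008
  C-H: 10 × 423 = 4230
  Σ(broken) = 5238 kJ
Bonds formed (products):
  C-H: 8 × 423 = 3384
  C=C: 2 × 631 = 1262
  H-H: 1 × 450 = 450
  Σ(formed) = 5096 kJ
ΔH = Σ(broken) − Σ(formed) = 5238 − 5096 = +142 kJ

ΔH ≈ +142 kJ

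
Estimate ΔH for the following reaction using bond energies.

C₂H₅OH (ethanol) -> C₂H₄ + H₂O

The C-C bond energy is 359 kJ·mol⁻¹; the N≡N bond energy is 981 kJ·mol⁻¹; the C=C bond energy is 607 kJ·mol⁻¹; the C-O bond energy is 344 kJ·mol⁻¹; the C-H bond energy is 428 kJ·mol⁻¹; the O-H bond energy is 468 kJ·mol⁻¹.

Bonds broken (reactants):
  C-C: 1 × 359 = 359
  C-H: 5 × 428 = 2140
  C-O: 1 × 344 = 344
  O-H: 1 × 468 = 468
  Σ(broken) = 3311 kJ
Bonds formed (products):
  C-H: 4 × 428 = 1712
  C=C: 1 × 607 = 607
  O-H: 2 × 468 = 936
  Σ(formed) = 3255 kJ
ΔH = Σ(broken) − Σ(formed) = 3311 − 3255 = +56 kJ

ΔH ≈ +56 kJ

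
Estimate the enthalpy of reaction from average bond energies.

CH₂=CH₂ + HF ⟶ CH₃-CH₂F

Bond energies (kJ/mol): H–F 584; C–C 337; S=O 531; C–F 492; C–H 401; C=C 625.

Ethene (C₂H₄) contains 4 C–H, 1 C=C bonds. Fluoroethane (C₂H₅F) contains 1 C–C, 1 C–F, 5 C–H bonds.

ΔH ≈ −21 kJ

Bonds broken (reactants):
  C–H: 4 × 401 = 1604
  C=C: 1 × 625 = 625
  H–F: 1 × 584 = 584
  Σ(broken) = 2813 kJ
Bonds formed (products):
  C–C: 1 × 337 = 337
  C–F: 1 × 492 = 492
  C–H: 5 × 401 = 2005
  Σ(formed) = 2834 kJ
ΔH = Σ(broken) − Σ(formed) = 2813 − 2834 = −21 kJ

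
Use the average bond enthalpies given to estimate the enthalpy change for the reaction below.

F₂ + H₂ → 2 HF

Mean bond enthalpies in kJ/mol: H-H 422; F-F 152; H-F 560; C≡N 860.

ΔH ≈ −546 kJ

Bonds broken (reactants):
  F-F: 1 × 152 = 152
  H-H: 1 × 422 = 422
  Σ(broken) = 574 kJ
Bonds formed (products):
  H-F: 2 × 560 = 1120
  Σ(formed) = 1120 kJ
ΔH = Σ(broken) − Σ(formed) = 574 − 1120 = −546 kJ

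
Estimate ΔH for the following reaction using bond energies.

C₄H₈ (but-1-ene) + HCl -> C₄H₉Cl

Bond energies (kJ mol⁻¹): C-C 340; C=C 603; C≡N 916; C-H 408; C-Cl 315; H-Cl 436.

Bonds broken (reactants):
  C-C: 2 × 340 = 680
  C-H: 8 × 408 = 3264
  C=C: 1 × 603 = 603
  H-Cl: 1 × 436 = 436
  Σ(broken) = 4983 kJ
Bonds formed (products):
  C-C: 3 × 340 = 1020
  C-Cl: 1 × 315 = 315
  C-H: 9 × 408 = 3672
  Σ(formed) = 5007 kJ
ΔH = Σ(broken) − Σ(formed) = 4983 − 5007 = −24 kJ

ΔH ≈ −24 kJ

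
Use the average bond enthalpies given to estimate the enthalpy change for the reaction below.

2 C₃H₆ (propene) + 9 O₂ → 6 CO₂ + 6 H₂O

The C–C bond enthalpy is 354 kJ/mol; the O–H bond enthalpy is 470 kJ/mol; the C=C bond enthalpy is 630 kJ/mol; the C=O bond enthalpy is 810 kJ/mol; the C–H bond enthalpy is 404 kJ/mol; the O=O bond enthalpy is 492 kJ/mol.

Bonds broken (reactants):
  C–C: 2 × 354 = 708
  C–H: 12 × 404 = 4848
  C=C: 2 × 630 = 1260
  O=O: 9 × 492 = 4428
  Σ(broken) = 11244 kJ
Bonds formed (products):
  C=O: 12 × 810 = 9720
  O–H: 12 × 470 = 5640
  Σ(formed) = 15360 kJ
ΔH = Σ(broken) − Σ(formed) = 11244 − 15360 = −4116 kJ

ΔH ≈ −4116 kJ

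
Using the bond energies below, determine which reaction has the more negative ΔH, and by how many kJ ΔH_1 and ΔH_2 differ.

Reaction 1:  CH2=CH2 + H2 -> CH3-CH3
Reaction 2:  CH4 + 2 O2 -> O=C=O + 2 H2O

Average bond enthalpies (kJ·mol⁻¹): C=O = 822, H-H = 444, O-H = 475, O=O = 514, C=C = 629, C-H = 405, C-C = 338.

Reaction 2, by 821 kJ

Reaction 1:
  Bonds broken (reactants):
    C-H: 4 × 405 = 1620
    C=C: 1 × 629 = 629
    H-H: 1 × 444 = 444
    Σ(broken) = 2693 kJ
  Bonds formed (products):
    C-C: 1 × 338 = 338
    C-H: 6 × 405 = 2430
    Σ(formed) = 2768 kJ
  ΔH_1 = 2693 − 2768 = −75 kJ
Reaction 2:
  Bonds broken (reactants):
    C-H: 4 × 405 = 1620
    O=O: 2 × 514 = 1028
    Σ(broken) = 2648 kJ
  Bonds formed (products):
    C=O: 2 × 822 = 1644
    O-H: 4 × 475 = 1900
    Σ(formed) = 3544 kJ
  ΔH_2 = 2648 − 3544 = −896 kJ
ΔH_1 − ΔH_2 = +821 kJ, so reaction 2 has the more negative ΔH; |ΔH_1 − ΔH_2| = 821 kJ.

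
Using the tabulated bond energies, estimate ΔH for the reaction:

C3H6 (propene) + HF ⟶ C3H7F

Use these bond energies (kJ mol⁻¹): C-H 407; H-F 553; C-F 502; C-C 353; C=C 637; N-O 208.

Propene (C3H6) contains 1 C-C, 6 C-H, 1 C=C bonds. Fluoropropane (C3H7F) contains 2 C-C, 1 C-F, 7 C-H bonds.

Bonds broken (reactants):
  C-C: 1 × 353 = 353
  C-H: 6 × 407 = 2442
  C=C: 1 × 637 = 637
  H-F: 1 × 553 = 553
  Σ(broken) = 3985 kJ
Bonds formed (products):
  C-C: 2 × 353 = 706
  C-F: 1 × 502 = 502
  C-H: 7 × 407 = 2849
  Σ(formed) = 4057 kJ
ΔH = Σ(broken) − Σ(formed) = 3985 − 4057 = −72 kJ

ΔH ≈ −72 kJ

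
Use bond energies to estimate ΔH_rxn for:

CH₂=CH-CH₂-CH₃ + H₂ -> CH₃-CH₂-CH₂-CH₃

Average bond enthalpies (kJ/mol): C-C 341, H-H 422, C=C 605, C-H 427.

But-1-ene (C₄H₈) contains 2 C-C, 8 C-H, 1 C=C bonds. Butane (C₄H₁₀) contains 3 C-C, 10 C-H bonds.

Bonds broken (reactants):
  C-C: 2 × 341 = 682
  C-H: 8 × 427 = 3416
  C=C: 1 × 605 = 605
  H-H: 1 × 422 = 422
  Σ(broken) = 5125 kJ
Bonds formed (products):
  C-C: 3 × 341 = 1023
  C-H: 10 × 427 = 4270
  Σ(formed) = 5293 kJ
ΔH = Σ(broken) − Σ(formed) = 5125 − 5293 = −168 kJ

ΔH ≈ −168 kJ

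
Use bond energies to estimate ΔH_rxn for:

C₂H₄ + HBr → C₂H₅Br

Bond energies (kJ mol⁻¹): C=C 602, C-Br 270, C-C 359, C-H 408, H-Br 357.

ΔH ≈ −78 kJ

Bonds broken (reactants):
  C-H: 4 × 408 = 1632
  C=C: 1 × 602 = 602
  H-Br: 1 × 357 = 357
  Σ(broken) = 2591 kJ
Bonds formed (products):
  C-Br: 1 × 270 = 270
  C-C: 1 × 359 = 359
  C-H: 5 × 408 = 2040
  Σ(formed) = 2669 kJ
ΔH = Σ(broken) − Σ(formed) = 2591 − 2669 = −78 kJ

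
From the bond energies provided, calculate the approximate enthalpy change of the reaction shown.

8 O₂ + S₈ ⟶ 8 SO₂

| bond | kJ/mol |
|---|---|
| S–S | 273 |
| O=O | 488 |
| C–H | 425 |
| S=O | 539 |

ΔH ≈ −2536 kJ

Bonds broken (reactants):
  O=O: 8 × 488 = 3904
  S–S: 8 × 273 = 2184
  Σ(broken) = 6088 kJ
Bonds formed (products):
  S=O: 16 × 539 = 8624
  Σ(formed) = 8624 kJ
ΔH = Σ(broken) − Σ(formed) = 6088 − 8624 = −2536 kJ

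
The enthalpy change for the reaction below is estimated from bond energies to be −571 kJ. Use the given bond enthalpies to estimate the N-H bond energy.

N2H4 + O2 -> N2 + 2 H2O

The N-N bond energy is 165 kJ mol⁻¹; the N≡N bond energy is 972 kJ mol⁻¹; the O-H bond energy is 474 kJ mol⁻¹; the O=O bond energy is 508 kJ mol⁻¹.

Let D be the N-H bond energy.
Σ(broken) = 4×D + 1×165 + 1×508 = 673 + 4D
Σ(formed) = 1×972 + 4×474 = 2868
ΔH = Σ(broken) − Σ(formed) = (673 + 4D) − (2868) = −2195 + 4D
Setting this equal to −571 kJ gives 4D = 1624, so D = 406 kJ/mol.

D(N-H) ≈ 406 kJ/mol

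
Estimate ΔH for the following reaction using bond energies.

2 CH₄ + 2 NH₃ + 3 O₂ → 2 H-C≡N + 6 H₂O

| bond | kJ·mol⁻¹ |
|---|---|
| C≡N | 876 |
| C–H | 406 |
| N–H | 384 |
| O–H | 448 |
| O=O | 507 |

ΔH ≈ −867 kJ

Bonds broken (reactants):
  C–H: 8 × 406 = 3248
  N–H: 6 × 384 = 2304
  O=O: 3 × 507 = 1521
  Σ(broken) = 7073 kJ
Bonds formed (products):
  C≡N: 2 × 876 = 1752
  C–H: 2 × 406 = 812
  O–H: 12 × 448 = 5376
  Σ(formed) = 7940 kJ
ΔH = Σ(broken) − Σ(formed) = 7073 − 7940 = −867 kJ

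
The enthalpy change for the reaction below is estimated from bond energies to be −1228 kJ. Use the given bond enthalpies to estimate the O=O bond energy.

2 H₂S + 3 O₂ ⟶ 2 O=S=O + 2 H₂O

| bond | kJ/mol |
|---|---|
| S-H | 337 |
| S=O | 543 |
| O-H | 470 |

D(O=O) ≈ 492 kJ/mol

Let D be the O=O bond energy.
Σ(broken) = 3×D + 4×337 = 1348 + 3D
Σ(formed) = 4×470 + 4×543 = 4052
ΔH = Σ(broken) − Σ(formed) = (1348 + 3D) − (4052) = −2704 + 3D
Setting this equal to −1228 kJ gives 3D = 1476, so D = 492 kJ/mol.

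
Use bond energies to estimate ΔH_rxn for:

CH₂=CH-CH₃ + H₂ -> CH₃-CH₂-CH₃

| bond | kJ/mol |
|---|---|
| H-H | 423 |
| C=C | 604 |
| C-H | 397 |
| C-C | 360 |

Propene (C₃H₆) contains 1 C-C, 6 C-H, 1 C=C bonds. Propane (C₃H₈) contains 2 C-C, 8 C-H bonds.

ΔH ≈ −127 kJ

Bonds broken (reactants):
  C-C: 1 × 360 = 360
  C-H: 6 × 397 = 2382
  C=C: 1 × 604 = 604
  H-H: 1 × 423 = 423
  Σ(broken) = 3769 kJ
Bonds formed (products):
  C-C: 2 × 360 = 720
  C-H: 8 × 397 = 3176
  Σ(formed) = 3896 kJ
ΔH = Σ(broken) − Σ(formed) = 3769 − 3896 = −127 kJ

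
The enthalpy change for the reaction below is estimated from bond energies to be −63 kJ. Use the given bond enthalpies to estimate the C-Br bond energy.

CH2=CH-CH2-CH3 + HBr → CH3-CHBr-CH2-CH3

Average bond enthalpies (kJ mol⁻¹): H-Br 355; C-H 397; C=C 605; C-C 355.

D(C-Br) ≈ 271 kJ/mol

Let D be the C-Br bond energy.
Σ(broken) = 2×355 + 8×397 + 1×605 + 1×355 = 4846
Σ(formed) = 1×D + 3×355 + 9×397 = 4638 + D
ΔH = Σ(broken) − Σ(formed) = (4846) − (4638 + D) = +208 − D
Setting this equal to −63 kJ gives D = 271 kJ/mol.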